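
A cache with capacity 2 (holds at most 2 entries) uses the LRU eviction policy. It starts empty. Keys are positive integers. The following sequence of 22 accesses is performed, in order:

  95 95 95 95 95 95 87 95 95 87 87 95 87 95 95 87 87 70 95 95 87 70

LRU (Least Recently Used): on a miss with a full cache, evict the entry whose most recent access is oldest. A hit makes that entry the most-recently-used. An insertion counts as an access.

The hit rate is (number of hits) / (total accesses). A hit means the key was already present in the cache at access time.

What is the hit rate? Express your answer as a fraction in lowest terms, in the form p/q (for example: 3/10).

Answer: 8/11

Derivation:
LRU simulation (capacity=2):
  1. access 95: MISS. Cache (LRU->MRU): [95]
  2. access 95: HIT. Cache (LRU->MRU): [95]
  3. access 95: HIT. Cache (LRU->MRU): [95]
  4. access 95: HIT. Cache (LRU->MRU): [95]
  5. access 95: HIT. Cache (LRU->MRU): [95]
  6. access 95: HIT. Cache (LRU->MRU): [95]
  7. access 87: MISS. Cache (LRU->MRU): [95 87]
  8. access 95: HIT. Cache (LRU->MRU): [87 95]
  9. access 95: HIT. Cache (LRU->MRU): [87 95]
  10. access 87: HIT. Cache (LRU->MRU): [95 87]
  11. access 87: HIT. Cache (LRU->MRU): [95 87]
  12. access 95: HIT. Cache (LRU->MRU): [87 95]
  13. access 87: HIT. Cache (LRU->MRU): [95 87]
  14. access 95: HIT. Cache (LRU->MRU): [87 95]
  15. access 95: HIT. Cache (LRU->MRU): [87 95]
  16. access 87: HIT. Cache (LRU->MRU): [95 87]
  17. access 87: HIT. Cache (LRU->MRU): [95 87]
  18. access 70: MISS, evict 95. Cache (LRU->MRU): [87 70]
  19. access 95: MISS, evict 87. Cache (LRU->MRU): [70 95]
  20. access 95: HIT. Cache (LRU->MRU): [70 95]
  21. access 87: MISS, evict 70. Cache (LRU->MRU): [95 87]
  22. access 70: MISS, evict 95. Cache (LRU->MRU): [87 70]
Total: 16 hits, 6 misses, 4 evictions

Hit rate = 16/22 = 8/11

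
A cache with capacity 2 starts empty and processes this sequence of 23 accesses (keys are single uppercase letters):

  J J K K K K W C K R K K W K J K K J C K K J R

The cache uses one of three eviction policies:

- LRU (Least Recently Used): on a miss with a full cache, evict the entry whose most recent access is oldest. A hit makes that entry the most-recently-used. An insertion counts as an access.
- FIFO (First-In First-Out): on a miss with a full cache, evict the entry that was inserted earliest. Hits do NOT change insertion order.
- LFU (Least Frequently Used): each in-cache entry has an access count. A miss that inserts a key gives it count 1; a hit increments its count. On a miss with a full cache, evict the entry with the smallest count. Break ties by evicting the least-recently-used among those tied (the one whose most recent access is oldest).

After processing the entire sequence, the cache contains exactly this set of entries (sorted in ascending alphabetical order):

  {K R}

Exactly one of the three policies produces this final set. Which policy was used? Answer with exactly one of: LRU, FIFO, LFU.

Answer: LFU

Derivation:
Simulating under each policy and comparing final sets:
  LRU: final set = {J R} -> differs
  FIFO: final set = {J R} -> differs
  LFU: final set = {K R} -> MATCHES target
Only LFU produces the target set.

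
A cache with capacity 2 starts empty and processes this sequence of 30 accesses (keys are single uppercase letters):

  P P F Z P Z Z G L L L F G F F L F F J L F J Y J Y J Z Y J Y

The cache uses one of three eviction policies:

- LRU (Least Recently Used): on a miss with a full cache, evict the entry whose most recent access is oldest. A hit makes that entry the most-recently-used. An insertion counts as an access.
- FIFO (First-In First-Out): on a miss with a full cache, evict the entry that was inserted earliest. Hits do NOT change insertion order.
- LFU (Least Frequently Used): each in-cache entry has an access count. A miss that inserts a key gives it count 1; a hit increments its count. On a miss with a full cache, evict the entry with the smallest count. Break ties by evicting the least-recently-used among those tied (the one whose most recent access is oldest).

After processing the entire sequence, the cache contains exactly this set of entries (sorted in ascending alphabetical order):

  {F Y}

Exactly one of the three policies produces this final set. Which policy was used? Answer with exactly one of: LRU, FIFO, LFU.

Simulating under each policy and comparing final sets:
  LRU: final set = {J Y} -> differs
  FIFO: final set = {J Y} -> differs
  LFU: final set = {F Y} -> MATCHES target
Only LFU produces the target set.

Answer: LFU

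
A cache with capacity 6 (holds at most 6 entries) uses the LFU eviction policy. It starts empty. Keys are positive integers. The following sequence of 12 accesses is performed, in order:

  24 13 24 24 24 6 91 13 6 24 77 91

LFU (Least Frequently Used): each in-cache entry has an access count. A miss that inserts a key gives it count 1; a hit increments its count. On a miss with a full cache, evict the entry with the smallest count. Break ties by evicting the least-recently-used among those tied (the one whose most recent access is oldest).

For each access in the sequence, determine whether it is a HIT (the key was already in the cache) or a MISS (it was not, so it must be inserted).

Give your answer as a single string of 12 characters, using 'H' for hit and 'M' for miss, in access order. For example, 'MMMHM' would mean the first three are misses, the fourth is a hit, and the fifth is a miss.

Answer: MMHHHMMHHHMH

Derivation:
LFU simulation (capacity=6):
  1. access 24: MISS. Cache: [24(c=1)]
  2. access 13: MISS. Cache: [24(c=1) 13(c=1)]
  3. access 24: HIT, count now 2. Cache: [13(c=1) 24(c=2)]
  4. access 24: HIT, count now 3. Cache: [13(c=1) 24(c=3)]
  5. access 24: HIT, count now 4. Cache: [13(c=1) 24(c=4)]
  6. access 6: MISS. Cache: [13(c=1) 6(c=1) 24(c=4)]
  7. access 91: MISS. Cache: [13(c=1) 6(c=1) 91(c=1) 24(c=4)]
  8. access 13: HIT, count now 2. Cache: [6(c=1) 91(c=1) 13(c=2) 24(c=4)]
  9. access 6: HIT, count now 2. Cache: [91(c=1) 13(c=2) 6(c=2) 24(c=4)]
  10. access 24: HIT, count now 5. Cache: [91(c=1) 13(c=2) 6(c=2) 24(c=5)]
  11. access 77: MISS. Cache: [91(c=1) 77(c=1) 13(c=2) 6(c=2) 24(c=5)]
  12. access 91: HIT, count now 2. Cache: [77(c=1) 13(c=2) 6(c=2) 91(c=2) 24(c=5)]
Total: 7 hits, 5 misses, 0 evictions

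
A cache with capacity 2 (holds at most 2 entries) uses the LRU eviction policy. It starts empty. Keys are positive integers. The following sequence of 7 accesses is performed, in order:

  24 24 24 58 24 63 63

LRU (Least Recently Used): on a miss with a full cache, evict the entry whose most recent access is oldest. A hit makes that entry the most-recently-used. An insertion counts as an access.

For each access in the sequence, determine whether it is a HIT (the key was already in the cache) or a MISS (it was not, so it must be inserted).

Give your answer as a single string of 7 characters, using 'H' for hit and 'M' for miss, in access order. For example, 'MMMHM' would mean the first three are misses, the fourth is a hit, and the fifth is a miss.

LRU simulation (capacity=2):
  1. access 24: MISS. Cache (LRU->MRU): [24]
  2. access 24: HIT. Cache (LRU->MRU): [24]
  3. access 24: HIT. Cache (LRU->MRU): [24]
  4. access 58: MISS. Cache (LRU->MRU): [24 58]
  5. access 24: HIT. Cache (LRU->MRU): [58 24]
  6. access 63: MISS, evict 58. Cache (LRU->MRU): [24 63]
  7. access 63: HIT. Cache (LRU->MRU): [24 63]
Total: 4 hits, 3 misses, 1 evictions

Answer: MHHMHMH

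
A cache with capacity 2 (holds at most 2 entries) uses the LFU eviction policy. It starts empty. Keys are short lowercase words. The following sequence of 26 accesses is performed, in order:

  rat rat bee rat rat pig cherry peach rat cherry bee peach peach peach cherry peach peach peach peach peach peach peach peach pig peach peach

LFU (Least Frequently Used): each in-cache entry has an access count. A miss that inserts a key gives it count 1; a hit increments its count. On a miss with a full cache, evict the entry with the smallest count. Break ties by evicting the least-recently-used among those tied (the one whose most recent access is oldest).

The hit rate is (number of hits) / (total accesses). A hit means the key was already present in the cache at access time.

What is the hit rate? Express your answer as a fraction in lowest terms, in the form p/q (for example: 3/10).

LFU simulation (capacity=2):
  1. access rat: MISS. Cache: [rat(c=1)]
  2. access rat: HIT, count now 2. Cache: [rat(c=2)]
  3. access bee: MISS. Cache: [bee(c=1) rat(c=2)]
  4. access rat: HIT, count now 3. Cache: [bee(c=1) rat(c=3)]
  5. access rat: HIT, count now 4. Cache: [bee(c=1) rat(c=4)]
  6. access pig: MISS, evict bee(c=1). Cache: [pig(c=1) rat(c=4)]
  7. access cherry: MISS, evict pig(c=1). Cache: [cherry(c=1) rat(c=4)]
  8. access peach: MISS, evict cherry(c=1). Cache: [peach(c=1) rat(c=4)]
  9. access rat: HIT, count now 5. Cache: [peach(c=1) rat(c=5)]
  10. access cherry: MISS, evict peach(c=1). Cache: [cherry(c=1) rat(c=5)]
  11. access bee: MISS, evict cherry(c=1). Cache: [bee(c=1) rat(c=5)]
  12. access peach: MISS, evict bee(c=1). Cache: [peach(c=1) rat(c=5)]
  13. access peach: HIT, count now 2. Cache: [peach(c=2) rat(c=5)]
  14. access peach: HIT, count now 3. Cache: [peach(c=3) rat(c=5)]
  15. access cherry: MISS, evict peach(c=3). Cache: [cherry(c=1) rat(c=5)]
  16. access peach: MISS, evict cherry(c=1). Cache: [peach(c=1) rat(c=5)]
  17. access peach: HIT, count now 2. Cache: [peach(c=2) rat(c=5)]
  18. access peach: HIT, count now 3. Cache: [peach(c=3) rat(c=5)]
  19. access peach: HIT, count now 4. Cache: [peach(c=4) rat(c=5)]
  20. access peach: HIT, count now 5. Cache: [rat(c=5) peach(c=5)]
  21. access peach: HIT, count now 6. Cache: [rat(c=5) peach(c=6)]
  22. access peach: HIT, count now 7. Cache: [rat(c=5) peach(c=7)]
  23. access peach: HIT, count now 8. Cache: [rat(c=5) peach(c=8)]
  24. access pig: MISS, evict rat(c=5). Cache: [pig(c=1) peach(c=8)]
  25. access peach: HIT, count now 9. Cache: [pig(c=1) peach(c=9)]
  26. access peach: HIT, count now 10. Cache: [pig(c=1) peach(c=10)]
Total: 15 hits, 11 misses, 9 evictions

Hit rate = 15/26

Answer: 15/26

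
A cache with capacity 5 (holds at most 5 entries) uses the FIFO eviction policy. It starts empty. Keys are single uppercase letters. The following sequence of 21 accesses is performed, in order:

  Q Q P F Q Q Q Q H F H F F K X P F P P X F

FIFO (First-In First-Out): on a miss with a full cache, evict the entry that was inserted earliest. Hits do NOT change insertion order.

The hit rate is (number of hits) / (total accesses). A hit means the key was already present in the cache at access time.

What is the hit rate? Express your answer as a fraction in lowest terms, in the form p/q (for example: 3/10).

FIFO simulation (capacity=5):
  1. access Q: MISS. Cache (old->new): [Q]
  2. access Q: HIT. Cache (old->new): [Q]
  3. access P: MISS. Cache (old->new): [Q P]
  4. access F: MISS. Cache (old->new): [Q P F]
  5. access Q: HIT. Cache (old->new): [Q P F]
  6. access Q: HIT. Cache (old->new): [Q P F]
  7. access Q: HIT. Cache (old->new): [Q P F]
  8. access Q: HIT. Cache (old->new): [Q P F]
  9. access H: MISS. Cache (old->new): [Q P F H]
  10. access F: HIT. Cache (old->new): [Q P F H]
  11. access H: HIT. Cache (old->new): [Q P F H]
  12. access F: HIT. Cache (old->new): [Q P F H]
  13. access F: HIT. Cache (old->new): [Q P F H]
  14. access K: MISS. Cache (old->new): [Q P F H K]
  15. access X: MISS, evict Q. Cache (old->new): [P F H K X]
  16. access P: HIT. Cache (old->new): [P F H K X]
  17. access F: HIT. Cache (old->new): [P F H K X]
  18. access P: HIT. Cache (old->new): [P F H K X]
  19. access P: HIT. Cache (old->new): [P F H K X]
  20. access X: HIT. Cache (old->new): [P F H K X]
  21. access F: HIT. Cache (old->new): [P F H K X]
Total: 15 hits, 6 misses, 1 evictions

Hit rate = 15/21 = 5/7

Answer: 5/7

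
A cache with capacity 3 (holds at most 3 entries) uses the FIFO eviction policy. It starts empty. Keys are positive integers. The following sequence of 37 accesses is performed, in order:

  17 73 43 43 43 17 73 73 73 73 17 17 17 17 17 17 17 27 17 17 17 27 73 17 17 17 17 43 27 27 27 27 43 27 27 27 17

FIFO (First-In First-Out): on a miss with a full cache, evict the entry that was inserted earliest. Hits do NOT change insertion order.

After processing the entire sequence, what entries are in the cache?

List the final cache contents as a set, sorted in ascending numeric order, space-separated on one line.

Answer: 17 27 43

Derivation:
FIFO simulation (capacity=3):
  1. access 17: MISS. Cache (old->new): [17]
  2. access 73: MISS. Cache (old->new): [17 73]
  3. access 43: MISS. Cache (old->new): [17 73 43]
  4. access 43: HIT. Cache (old->new): [17 73 43]
  5. access 43: HIT. Cache (old->new): [17 73 43]
  6. access 17: HIT. Cache (old->new): [17 73 43]
  7. access 73: HIT. Cache (old->new): [17 73 43]
  8. access 73: HIT. Cache (old->new): [17 73 43]
  9. access 73: HIT. Cache (old->new): [17 73 43]
  10. access 73: HIT. Cache (old->new): [17 73 43]
  11. access 17: HIT. Cache (old->new): [17 73 43]
  12. access 17: HIT. Cache (old->new): [17 73 43]
  13. access 17: HIT. Cache (old->new): [17 73 43]
  14. access 17: HIT. Cache (old->new): [17 73 43]
  15. access 17: HIT. Cache (old->new): [17 73 43]
  16. access 17: HIT. Cache (old->new): [17 73 43]
  17. access 17: HIT. Cache (old->new): [17 73 43]
  18. access 27: MISS, evict 17. Cache (old->new): [73 43 27]
  19. access 17: MISS, evict 73. Cache (old->new): [43 27 17]
  20. access 17: HIT. Cache (old->new): [43 27 17]
  21. access 17: HIT. Cache (old->new): [43 27 17]
  22. access 27: HIT. Cache (old->new): [43 27 17]
  23. access 73: MISS, evict 43. Cache (old->new): [27 17 73]
  24. access 17: HIT. Cache (old->new): [27 17 73]
  25. access 17: HIT. Cache (old->new): [27 17 73]
  26. access 17: HIT. Cache (old->new): [27 17 73]
  27. access 17: HIT. Cache (old->new): [27 17 73]
  28. access 43: MISS, evict 27. Cache (old->new): [17 73 43]
  29. access 27: MISS, evict 17. Cache (old->new): [73 43 27]
  30. access 27: HIT. Cache (old->new): [73 43 27]
  31. access 27: HIT. Cache (old->new): [73 43 27]
  32. access 27: HIT. Cache (old->new): [73 43 27]
  33. access 43: HIT. Cache (old->new): [73 43 27]
  34. access 27: HIT. Cache (old->new): [73 43 27]
  35. access 27: HIT. Cache (old->new): [73 43 27]
  36. access 27: HIT. Cache (old->new): [73 43 27]
  37. access 17: MISS, evict 73. Cache (old->new): [43 27 17]
Total: 28 hits, 9 misses, 6 evictions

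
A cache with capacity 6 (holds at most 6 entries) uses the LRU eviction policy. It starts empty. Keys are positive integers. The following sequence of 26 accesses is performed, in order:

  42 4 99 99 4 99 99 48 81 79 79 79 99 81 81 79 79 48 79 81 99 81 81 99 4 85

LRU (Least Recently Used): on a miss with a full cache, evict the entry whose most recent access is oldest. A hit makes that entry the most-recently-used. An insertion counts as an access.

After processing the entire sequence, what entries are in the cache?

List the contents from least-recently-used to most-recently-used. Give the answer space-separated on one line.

LRU simulation (capacity=6):
  1. access 42: MISS. Cache (LRU->MRU): [42]
  2. access 4: MISS. Cache (LRU->MRU): [42 4]
  3. access 99: MISS. Cache (LRU->MRU): [42 4 99]
  4. access 99: HIT. Cache (LRU->MRU): [42 4 99]
  5. access 4: HIT. Cache (LRU->MRU): [42 99 4]
  6. access 99: HIT. Cache (LRU->MRU): [42 4 99]
  7. access 99: HIT. Cache (LRU->MRU): [42 4 99]
  8. access 48: MISS. Cache (LRU->MRU): [42 4 99 48]
  9. access 81: MISS. Cache (LRU->MRU): [42 4 99 48 81]
  10. access 79: MISS. Cache (LRU->MRU): [42 4 99 48 81 79]
  11. access 79: HIT. Cache (LRU->MRU): [42 4 99 48 81 79]
  12. access 79: HIT. Cache (LRU->MRU): [42 4 99 48 81 79]
  13. access 99: HIT. Cache (LRU->MRU): [42 4 48 81 79 99]
  14. access 81: HIT. Cache (LRU->MRU): [42 4 48 79 99 81]
  15. access 81: HIT. Cache (LRU->MRU): [42 4 48 79 99 81]
  16. access 79: HIT. Cache (LRU->MRU): [42 4 48 99 81 79]
  17. access 79: HIT. Cache (LRU->MRU): [42 4 48 99 81 79]
  18. access 48: HIT. Cache (LRU->MRU): [42 4 99 81 79 48]
  19. access 79: HIT. Cache (LRU->MRU): [42 4 99 81 48 79]
  20. access 81: HIT. Cache (LRU->MRU): [42 4 99 48 79 81]
  21. access 99: HIT. Cache (LRU->MRU): [42 4 48 79 81 99]
  22. access 81: HIT. Cache (LRU->MRU): [42 4 48 79 99 81]
  23. access 81: HIT. Cache (LRU->MRU): [42 4 48 79 99 81]
  24. access 99: HIT. Cache (LRU->MRU): [42 4 48 79 81 99]
  25. access 4: HIT. Cache (LRU->MRU): [42 48 79 81 99 4]
  26. access 85: MISS, evict 42. Cache (LRU->MRU): [48 79 81 99 4 85]
Total: 19 hits, 7 misses, 1 evictions

Answer: 48 79 81 99 4 85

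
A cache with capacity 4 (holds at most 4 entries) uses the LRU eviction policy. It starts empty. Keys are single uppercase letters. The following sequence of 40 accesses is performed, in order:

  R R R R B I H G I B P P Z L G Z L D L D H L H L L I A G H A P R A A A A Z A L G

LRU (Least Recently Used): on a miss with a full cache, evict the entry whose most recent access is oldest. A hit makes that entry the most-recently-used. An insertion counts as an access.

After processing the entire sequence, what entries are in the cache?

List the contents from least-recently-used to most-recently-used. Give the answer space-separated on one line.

Answer: Z A L G

Derivation:
LRU simulation (capacity=4):
  1. access R: MISS. Cache (LRU->MRU): [R]
  2. access R: HIT. Cache (LRU->MRU): [R]
  3. access R: HIT. Cache (LRU->MRU): [R]
  4. access R: HIT. Cache (LRU->MRU): [R]
  5. access B: MISS. Cache (LRU->MRU): [R B]
  6. access I: MISS. Cache (LRU->MRU): [R B I]
  7. access H: MISS. Cache (LRU->MRU): [R B I H]
  8. access G: MISS, evict R. Cache (LRU->MRU): [B I H G]
  9. access I: HIT. Cache (LRU->MRU): [B H G I]
  10. access B: HIT. Cache (LRU->MRU): [H G I B]
  11. access P: MISS, evict H. Cache (LRU->MRU): [G I B P]
  12. access P: HIT. Cache (LRU->MRU): [G I B P]
  13. access Z: MISS, evict G. Cache (LRU->MRU): [I B P Z]
  14. access L: MISS, evict I. Cache (LRU->MRU): [B P Z L]
  15. access G: MISS, evict B. Cache (LRU->MRU): [P Z L G]
  16. access Z: HIT. Cache (LRU->MRU): [P L G Z]
  17. access L: HIT. Cache (LRU->MRU): [P G Z L]
  18. access D: MISS, evict P. Cache (LRU->MRU): [G Z L D]
  19. access L: HIT. Cache (LRU->MRU): [G Z D L]
  20. access D: HIT. Cache (LRU->MRU): [G Z L D]
  21. access H: MISS, evict G. Cache (LRU->MRU): [Z L D H]
  22. access L: HIT. Cache (LRU->MRU): [Z D H L]
  23. access H: HIT. Cache (LRU->MRU): [Z D L H]
  24. access L: HIT. Cache (LRU->MRU): [Z D H L]
  25. access L: HIT. Cache (LRU->MRU): [Z D H L]
  26. access I: MISS, evict Z. Cache (LRU->MRU): [D H L I]
  27. access A: MISS, evict D. Cache (LRU->MRU): [H L I A]
  28. access G: MISS, evict H. Cache (LRU->MRU): [L I A G]
  29. access H: MISS, evict L. Cache (LRU->MRU): [I A G H]
  30. access A: HIT. Cache (LRU->MRU): [I G H A]
  31. access P: MISS, evict I. Cache (LRU->MRU): [G H A P]
  32. access R: MISS, evict G. Cache (LRU->MRU): [H A P R]
  33. access A: HIT. Cache (LRU->MRU): [H P R A]
  34. access A: HIT. Cache (LRU->MRU): [H P R A]
  35. access A: HIT. Cache (LRU->MRU): [H P R A]
  36. access A: HIT. Cache (LRU->MRU): [H P R A]
  37. access Z: MISS, evict H. Cache (LRU->MRU): [P R A Z]
  38. access A: HIT. Cache (LRU->MRU): [P R Z A]
  39. access L: MISS, evict P. Cache (LRU->MRU): [R Z A L]
  40. access G: MISS, evict R. Cache (LRU->MRU): [Z A L G]
Total: 20 hits, 20 misses, 16 evictions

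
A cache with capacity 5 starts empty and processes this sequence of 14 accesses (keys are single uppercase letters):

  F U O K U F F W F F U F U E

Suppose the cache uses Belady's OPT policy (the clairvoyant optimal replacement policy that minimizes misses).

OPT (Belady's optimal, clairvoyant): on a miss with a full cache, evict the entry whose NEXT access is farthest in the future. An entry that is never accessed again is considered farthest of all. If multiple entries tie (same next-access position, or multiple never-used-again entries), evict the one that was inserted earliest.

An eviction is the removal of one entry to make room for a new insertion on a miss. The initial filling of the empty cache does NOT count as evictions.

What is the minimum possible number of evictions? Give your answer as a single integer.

OPT (Belady) simulation (capacity=5):
  1. access F: MISS. Cache: [F]
  2. access U: MISS. Cache: [F U]
  3. access O: MISS. Cache: [F U O]
  4. access K: MISS. Cache: [F U O K]
  5. access U: HIT. Next use of U: step 11. Cache: [F U O K]
  6. access F: HIT. Next use of F: step 7. Cache: [F U O K]
  7. access F: HIT. Next use of F: step 9. Cache: [F U O K]
  8. access W: MISS. Cache: [F U O K W]
  9. access F: HIT. Next use of F: step 10. Cache: [F U O K W]
  10. access F: HIT. Next use of F: step 12. Cache: [F U O K W]
  11. access U: HIT. Next use of U: step 13. Cache: [F U O K W]
  12. access F: HIT. Next use of F: never. Cache: [F U O K W]
  13. access U: HIT. Next use of U: never. Cache: [F U O K W]
  14. access E: MISS, evict F (next use: never). Cache: [U O K W E]
Total: 8 hits, 6 misses, 1 evictions

Answer: 1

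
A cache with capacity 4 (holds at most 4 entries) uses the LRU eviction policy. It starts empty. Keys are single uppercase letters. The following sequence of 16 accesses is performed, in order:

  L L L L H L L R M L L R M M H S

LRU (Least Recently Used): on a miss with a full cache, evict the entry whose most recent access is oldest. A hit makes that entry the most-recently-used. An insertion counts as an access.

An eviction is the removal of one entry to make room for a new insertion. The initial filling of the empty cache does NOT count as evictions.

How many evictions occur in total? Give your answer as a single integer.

LRU simulation (capacity=4):
  1. access L: MISS. Cache (LRU->MRU): [L]
  2. access L: HIT. Cache (LRU->MRU): [L]
  3. access L: HIT. Cache (LRU->MRU): [L]
  4. access L: HIT. Cache (LRU->MRU): [L]
  5. access H: MISS. Cache (LRU->MRU): [L H]
  6. access L: HIT. Cache (LRU->MRU): [H L]
  7. access L: HIT. Cache (LRU->MRU): [H L]
  8. access R: MISS. Cache (LRU->MRU): [H L R]
  9. access M: MISS. Cache (LRU->MRU): [H L R M]
  10. access L: HIT. Cache (LRU->MRU): [H R M L]
  11. access L: HIT. Cache (LRU->MRU): [H R M L]
  12. access R: HIT. Cache (LRU->MRU): [H M L R]
  13. access M: HIT. Cache (LRU->MRU): [H L R M]
  14. access M: HIT. Cache (LRU->MRU): [H L R M]
  15. access H: HIT. Cache (LRU->MRU): [L R M H]
  16. access S: MISS, evict L. Cache (LRU->MRU): [R M H S]
Total: 11 hits, 5 misses, 1 evictions

Answer: 1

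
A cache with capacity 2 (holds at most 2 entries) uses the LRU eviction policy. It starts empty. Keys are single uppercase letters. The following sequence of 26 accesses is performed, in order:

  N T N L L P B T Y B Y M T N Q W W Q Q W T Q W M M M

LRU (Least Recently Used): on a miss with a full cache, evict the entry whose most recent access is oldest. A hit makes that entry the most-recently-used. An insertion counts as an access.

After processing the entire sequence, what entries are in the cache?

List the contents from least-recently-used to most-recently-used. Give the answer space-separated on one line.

Answer: W M

Derivation:
LRU simulation (capacity=2):
  1. access N: MISS. Cache (LRU->MRU): [N]
  2. access T: MISS. Cache (LRU->MRU): [N T]
  3. access N: HIT. Cache (LRU->MRU): [T N]
  4. access L: MISS, evict T. Cache (LRU->MRU): [N L]
  5. access L: HIT. Cache (LRU->MRU): [N L]
  6. access P: MISS, evict N. Cache (LRU->MRU): [L P]
  7. access B: MISS, evict L. Cache (LRU->MRU): [P B]
  8. access T: MISS, evict P. Cache (LRU->MRU): [B T]
  9. access Y: MISS, evict B. Cache (LRU->MRU): [T Y]
  10. access B: MISS, evict T. Cache (LRU->MRU): [Y B]
  11. access Y: HIT. Cache (LRU->MRU): [B Y]
  12. access M: MISS, evict B. Cache (LRU->MRU): [Y M]
  13. access T: MISS, evict Y. Cache (LRU->MRU): [M T]
  14. access N: MISS, evict M. Cache (LRU->MRU): [T N]
  15. access Q: MISS, evict T. Cache (LRU->MRU): [N Q]
  16. access W: MISS, evict N. Cache (LRU->MRU): [Q W]
  17. access W: HIT. Cache (LRU->MRU): [Q W]
  18. access Q: HIT. Cache (LRU->MRU): [W Q]
  19. access Q: HIT. Cache (LRU->MRU): [W Q]
  20. access W: HIT. Cache (LRU->MRU): [Q W]
  21. access T: MISS, evict Q. Cache (LRU->MRU): [W T]
  22. access Q: MISS, evict W. Cache (LRU->MRU): [T Q]
  23. access W: MISS, evict T. Cache (LRU->MRU): [Q W]
  24. access M: MISS, evict Q. Cache (LRU->MRU): [W M]
  25. access M: HIT. Cache (LRU->MRU): [W M]
  26. access M: HIT. Cache (LRU->MRU): [W M]
Total: 9 hits, 17 misses, 15 evictions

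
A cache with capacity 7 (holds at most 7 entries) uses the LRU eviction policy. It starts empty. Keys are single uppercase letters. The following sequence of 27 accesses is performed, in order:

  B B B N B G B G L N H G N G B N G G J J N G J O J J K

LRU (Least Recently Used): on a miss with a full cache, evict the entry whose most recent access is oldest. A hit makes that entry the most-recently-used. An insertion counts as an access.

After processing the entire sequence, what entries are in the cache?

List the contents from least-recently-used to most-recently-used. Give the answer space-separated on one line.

LRU simulation (capacity=7):
  1. access B: MISS. Cache (LRU->MRU): [B]
  2. access B: HIT. Cache (LRU->MRU): [B]
  3. access B: HIT. Cache (LRU->MRU): [B]
  4. access N: MISS. Cache (LRU->MRU): [B N]
  5. access B: HIT. Cache (LRU->MRU): [N B]
  6. access G: MISS. Cache (LRU->MRU): [N B G]
  7. access B: HIT. Cache (LRU->MRU): [N G B]
  8. access G: HIT. Cache (LRU->MRU): [N B G]
  9. access L: MISS. Cache (LRU->MRU): [N B G L]
  10. access N: HIT. Cache (LRU->MRU): [B G L N]
  11. access H: MISS. Cache (LRU->MRU): [B G L N H]
  12. access G: HIT. Cache (LRU->MRU): [B L N H G]
  13. access N: HIT. Cache (LRU->MRU): [B L H G N]
  14. access G: HIT. Cache (LRU->MRU): [B L H N G]
  15. access B: HIT. Cache (LRU->MRU): [L H N G B]
  16. access N: HIT. Cache (LRU->MRU): [L H G B N]
  17. access G: HIT. Cache (LRU->MRU): [L H B N G]
  18. access G: HIT. Cache (LRU->MRU): [L H B N G]
  19. access J: MISS. Cache (LRU->MRU): [L H B N G J]
  20. access J: HIT. Cache (LRU->MRU): [L H B N G J]
  21. access N: HIT. Cache (LRU->MRU): [L H B G J N]
  22. access G: HIT. Cache (LRU->MRU): [L H B J N G]
  23. access J: HIT. Cache (LRU->MRU): [L H B N G J]
  24. access O: MISS. Cache (LRU->MRU): [L H B N G J O]
  25. access J: HIT. Cache (LRU->MRU): [L H B N G O J]
  26. access J: HIT. Cache (LRU->MRU): [L H B N G O J]
  27. access K: MISS, evict L. Cache (LRU->MRU): [H B N G O J K]
Total: 19 hits, 8 misses, 1 evictions

Answer: H B N G O J K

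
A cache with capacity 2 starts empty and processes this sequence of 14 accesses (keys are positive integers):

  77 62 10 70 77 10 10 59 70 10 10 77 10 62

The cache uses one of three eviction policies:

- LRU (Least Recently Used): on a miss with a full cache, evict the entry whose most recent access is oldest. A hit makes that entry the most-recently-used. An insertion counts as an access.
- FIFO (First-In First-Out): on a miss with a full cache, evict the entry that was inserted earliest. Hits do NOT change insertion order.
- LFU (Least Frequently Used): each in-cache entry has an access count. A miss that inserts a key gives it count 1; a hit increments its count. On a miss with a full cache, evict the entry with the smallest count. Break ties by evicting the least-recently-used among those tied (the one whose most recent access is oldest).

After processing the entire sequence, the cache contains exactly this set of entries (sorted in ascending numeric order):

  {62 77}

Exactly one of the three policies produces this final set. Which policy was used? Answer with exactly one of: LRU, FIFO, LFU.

Answer: FIFO

Derivation:
Simulating under each policy and comparing final sets:
  LRU: final set = {10 62} -> differs
  FIFO: final set = {62 77} -> MATCHES target
  LFU: final set = {10 62} -> differs
Only FIFO produces the target set.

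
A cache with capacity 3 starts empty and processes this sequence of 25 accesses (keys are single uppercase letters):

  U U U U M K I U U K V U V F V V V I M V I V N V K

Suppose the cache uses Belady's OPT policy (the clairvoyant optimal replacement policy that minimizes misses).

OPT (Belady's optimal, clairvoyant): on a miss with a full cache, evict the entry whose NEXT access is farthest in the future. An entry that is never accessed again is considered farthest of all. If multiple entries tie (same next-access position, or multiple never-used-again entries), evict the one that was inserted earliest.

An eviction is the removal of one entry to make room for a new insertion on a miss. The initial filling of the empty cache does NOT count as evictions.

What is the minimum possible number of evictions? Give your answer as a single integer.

Answer: 6

Derivation:
OPT (Belady) simulation (capacity=3):
  1. access U: MISS. Cache: [U]
  2. access U: HIT. Next use of U: step 3. Cache: [U]
  3. access U: HIT. Next use of U: step 4. Cache: [U]
  4. access U: HIT. Next use of U: step 8. Cache: [U]
  5. access M: MISS. Cache: [U M]
  6. access K: MISS. Cache: [U M K]
  7. access I: MISS, evict M (next use: step 19). Cache: [U K I]
  8. access U: HIT. Next use of U: step 9. Cache: [U K I]
  9. access U: HIT. Next use of U: step 12. Cache: [U K I]
  10. access K: HIT. Next use of K: step 25. Cache: [U K I]
  11. access V: MISS, evict K (next use: step 25). Cache: [U I V]
  12. access U: HIT. Next use of U: never. Cache: [U I V]
  13. access V: HIT. Next use of V: step 15. Cache: [U I V]
  14. access F: MISS, evict U (next use: never). Cache: [I V F]
  15. access V: HIT. Next use of V: step 16. Cache: [I V F]
  16. access V: HIT. Next use of V: step 17. Cache: [I V F]
  17. access V: HIT. Next use of V: step 20. Cache: [I V F]
  18. access I: HIT. Next use of I: step 21. Cache: [I V F]
  19. access M: MISS, evict F (next use: never). Cache: [I V M]
  20. access V: HIT. Next use of V: step 22. Cache: [I V M]
  21. access I: HIT. Next use of I: never. Cache: [I V M]
  22. access V: HIT. Next use of V: step 24. Cache: [I V M]
  23. access N: MISS, evict I (next use: never). Cache: [V M N]
  24. access V: HIT. Next use of V: never. Cache: [V M N]
  25. access K: MISS, evict V (next use: never). Cache: [M N K]
Total: 16 hits, 9 misses, 6 evictions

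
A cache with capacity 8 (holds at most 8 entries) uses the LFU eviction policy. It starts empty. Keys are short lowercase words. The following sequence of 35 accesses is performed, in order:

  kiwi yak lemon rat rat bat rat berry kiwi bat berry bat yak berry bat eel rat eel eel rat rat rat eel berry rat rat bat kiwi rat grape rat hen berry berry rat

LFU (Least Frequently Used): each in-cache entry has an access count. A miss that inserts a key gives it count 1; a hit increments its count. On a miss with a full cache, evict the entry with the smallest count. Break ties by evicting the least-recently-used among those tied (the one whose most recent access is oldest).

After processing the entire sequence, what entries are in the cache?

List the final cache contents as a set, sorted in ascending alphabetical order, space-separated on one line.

Answer: bat berry eel grape hen kiwi rat yak

Derivation:
LFU simulation (capacity=8):
  1. access kiwi: MISS. Cache: [kiwi(c=1)]
  2. access yak: MISS. Cache: [kiwi(c=1) yak(c=1)]
  3. access lemon: MISS. Cache: [kiwi(c=1) yak(c=1) lemon(c=1)]
  4. access rat: MISS. Cache: [kiwi(c=1) yak(c=1) lemon(c=1) rat(c=1)]
  5. access rat: HIT, count now 2. Cache: [kiwi(c=1) yak(c=1) lemon(c=1) rat(c=2)]
  6. access bat: MISS. Cache: [kiwi(c=1) yak(c=1) lemon(c=1) bat(c=1) rat(c=2)]
  7. access rat: HIT, count now 3. Cache: [kiwi(c=1) yak(c=1) lemon(c=1) bat(c=1) rat(c=3)]
  8. access berry: MISS. Cache: [kiwi(c=1) yak(c=1) lemon(c=1) bat(c=1) berry(c=1) rat(c=3)]
  9. access kiwi: HIT, count now 2. Cache: [yak(c=1) lemon(c=1) bat(c=1) berry(c=1) kiwi(c=2) rat(c=3)]
  10. access bat: HIT, count now 2. Cache: [yak(c=1) lemon(c=1) berry(c=1) kiwi(c=2) bat(c=2) rat(c=3)]
  11. access berry: HIT, count now 2. Cache: [yak(c=1) lemon(c=1) kiwi(c=2) bat(c=2) berry(c=2) rat(c=3)]
  12. access bat: HIT, count now 3. Cache: [yak(c=1) lemon(c=1) kiwi(c=2) berry(c=2) rat(c=3) bat(c=3)]
  13. access yak: HIT, count now 2. Cache: [lemon(c=1) kiwi(c=2) berry(c=2) yak(c=2) rat(c=3) bat(c=3)]
  14. access berry: HIT, count now 3. Cache: [lemon(c=1) kiwi(c=2) yak(c=2) rat(c=3) bat(c=3) berry(c=3)]
  15. access bat: HIT, count now 4. Cache: [lemon(c=1) kiwi(c=2) yak(c=2) rat(c=3) berry(c=3) bat(c=4)]
  16. access eel: MISS. Cache: [lemon(c=1) eel(c=1) kiwi(c=2) yak(c=2) rat(c=3) berry(c=3) bat(c=4)]
  17. access rat: HIT, count now 4. Cache: [lemon(c=1) eel(c=1) kiwi(c=2) yak(c=2) berry(c=3) bat(c=4) rat(c=4)]
  18. access eel: HIT, count now 2. Cache: [lemon(c=1) kiwi(c=2) yak(c=2) eel(c=2) berry(c=3) bat(c=4) rat(c=4)]
  19. access eel: HIT, count now 3. Cache: [lemon(c=1) kiwi(c=2) yak(c=2) berry(c=3) eel(c=3) bat(c=4) rat(c=4)]
  20. access rat: HIT, count now 5. Cache: [lemon(c=1) kiwi(c=2) yak(c=2) berry(c=3) eel(c=3) bat(c=4) rat(c=5)]
  21. access rat: HIT, count now 6. Cache: [lemon(c=1) kiwi(c=2) yak(c=2) berry(c=3) eel(c=3) bat(c=4) rat(c=6)]
  22. access rat: HIT, count now 7. Cache: [lemon(c=1) kiwi(c=2) yak(c=2) berry(c=3) eel(c=3) bat(c=4) rat(c=7)]
  23. access eel: HIT, count now 4. Cache: [lemon(c=1) kiwi(c=2) yak(c=2) berry(c=3) bat(c=4) eel(c=4) rat(c=7)]
  24. access berry: HIT, count now 4. Cache: [lemon(c=1) kiwi(c=2) yak(c=2) bat(c=4) eel(c=4) berry(c=4) rat(c=7)]
  25. access rat: HIT, count now 8. Cache: [lemon(c=1) kiwi(c=2) yak(c=2) bat(c=4) eel(c=4) berry(c=4) rat(c=8)]
  26. access rat: HIT, count now 9. Cache: [lemon(c=1) kiwi(c=2) yak(c=2) bat(c=4) eel(c=4) berry(c=4) rat(c=9)]
  27. access bat: HIT, count now 5. Cache: [lemon(c=1) kiwi(c=2) yak(c=2) eel(c=4) berry(c=4) bat(c=5) rat(c=9)]
  28. access kiwi: HIT, count now 3. Cache: [lemon(c=1) yak(c=2) kiwi(c=3) eel(c=4) berry(c=4) bat(c=5) rat(c=9)]
  29. access rat: HIT, count now 10. Cache: [lemon(c=1) yak(c=2) kiwi(c=3) eel(c=4) berry(c=4) bat(c=5) rat(c=10)]
  30. access grape: MISS. Cache: [lemon(c=1) grape(c=1) yak(c=2) kiwi(c=3) eel(c=4) berry(c=4) bat(c=5) rat(c=10)]
  31. access rat: HIT, count now 11. Cache: [lemon(c=1) grape(c=1) yak(c=2) kiwi(c=3) eel(c=4) berry(c=4) bat(c=5) rat(c=11)]
  32. access hen: MISS, evict lemon(c=1). Cache: [grape(c=1) hen(c=1) yak(c=2) kiwi(c=3) eel(c=4) berry(c=4) bat(c=5) rat(c=11)]
  33. access berry: HIT, count now 5. Cache: [grape(c=1) hen(c=1) yak(c=2) kiwi(c=3) eel(c=4) bat(c=5) berry(c=5) rat(c=11)]
  34. access berry: HIT, count now 6. Cache: [grape(c=1) hen(c=1) yak(c=2) kiwi(c=3) eel(c=4) bat(c=5) berry(c=6) rat(c=11)]
  35. access rat: HIT, count now 12. Cache: [grape(c=1) hen(c=1) yak(c=2) kiwi(c=3) eel(c=4) bat(c=5) berry(c=6) rat(c=12)]
Total: 26 hits, 9 misses, 1 evictions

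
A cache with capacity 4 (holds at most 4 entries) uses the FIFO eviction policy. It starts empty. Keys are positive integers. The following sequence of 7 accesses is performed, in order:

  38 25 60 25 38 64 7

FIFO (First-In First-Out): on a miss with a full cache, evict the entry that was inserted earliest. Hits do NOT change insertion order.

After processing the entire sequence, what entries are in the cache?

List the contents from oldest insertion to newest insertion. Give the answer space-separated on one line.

FIFO simulation (capacity=4):
  1. access 38: MISS. Cache (old->new): [38]
  2. access 25: MISS. Cache (old->new): [38 25]
  3. access 60: MISS. Cache (old->new): [38 25 60]
  4. access 25: HIT. Cache (old->new): [38 25 60]
  5. access 38: HIT. Cache (old->new): [38 25 60]
  6. access 64: MISS. Cache (old->new): [38 25 60 64]
  7. access 7: MISS, evict 38. Cache (old->new): [25 60 64 7]
Total: 2 hits, 5 misses, 1 evictions

Answer: 25 60 64 7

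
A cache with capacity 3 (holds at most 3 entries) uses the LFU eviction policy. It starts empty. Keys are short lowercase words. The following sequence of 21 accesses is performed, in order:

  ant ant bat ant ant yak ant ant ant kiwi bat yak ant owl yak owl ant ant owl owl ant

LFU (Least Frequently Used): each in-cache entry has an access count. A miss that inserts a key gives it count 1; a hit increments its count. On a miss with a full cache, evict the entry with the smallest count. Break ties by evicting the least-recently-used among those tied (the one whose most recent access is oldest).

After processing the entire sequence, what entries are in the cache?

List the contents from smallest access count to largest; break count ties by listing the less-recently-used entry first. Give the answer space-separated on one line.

LFU simulation (capacity=3):
  1. access ant: MISS. Cache: [ant(c=1)]
  2. access ant: HIT, count now 2. Cache: [ant(c=2)]
  3. access bat: MISS. Cache: [bat(c=1) ant(c=2)]
  4. access ant: HIT, count now 3. Cache: [bat(c=1) ant(c=3)]
  5. access ant: HIT, count now 4. Cache: [bat(c=1) ant(c=4)]
  6. access yak: MISS. Cache: [bat(c=1) yak(c=1) ant(c=4)]
  7. access ant: HIT, count now 5. Cache: [bat(c=1) yak(c=1) ant(c=5)]
  8. access ant: HIT, count now 6. Cache: [bat(c=1) yak(c=1) ant(c=6)]
  9. access ant: HIT, count now 7. Cache: [bat(c=1) yak(c=1) ant(c=7)]
  10. access kiwi: MISS, evict bat(c=1). Cache: [yak(c=1) kiwi(c=1) ant(c=7)]
  11. access bat: MISS, evict yak(c=1). Cache: [kiwi(c=1) bat(c=1) ant(c=7)]
  12. access yak: MISS, evict kiwi(c=1). Cache: [bat(c=1) yak(c=1) ant(c=7)]
  13. access ant: HIT, count now 8. Cache: [bat(c=1) yak(c=1) ant(c=8)]
  14. access owl: MISS, evict bat(c=1). Cache: [yak(c=1) owl(c=1) ant(c=8)]
  15. access yak: HIT, count now 2. Cache: [owl(c=1) yak(c=2) ant(c=8)]
  16. access owl: HIT, count now 2. Cache: [yak(c=2) owl(c=2) ant(c=8)]
  17. access ant: HIT, count now 9. Cache: [yak(c=2) owl(c=2) ant(c=9)]
  18. access ant: HIT, count now 10. Cache: [yak(c=2) owl(c=2) ant(c=10)]
  19. access owl: HIT, count now 3. Cache: [yak(c=2) owl(c=3) ant(c=10)]
  20. access owl: HIT, count now 4. Cache: [yak(c=2) owl(c=4) ant(c=10)]
  21. access ant: HIT, count now 11. Cache: [yak(c=2) owl(c=4) ant(c=11)]
Total: 14 hits, 7 misses, 4 evictions

Answer: yak owl ant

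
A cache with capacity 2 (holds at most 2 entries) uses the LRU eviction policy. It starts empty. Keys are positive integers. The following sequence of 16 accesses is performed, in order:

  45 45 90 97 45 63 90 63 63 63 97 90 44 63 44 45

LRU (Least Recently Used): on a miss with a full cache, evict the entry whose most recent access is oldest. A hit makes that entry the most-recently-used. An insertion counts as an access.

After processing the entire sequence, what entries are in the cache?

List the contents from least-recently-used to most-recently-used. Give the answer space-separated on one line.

Answer: 44 45

Derivation:
LRU simulation (capacity=2):
  1. access 45: MISS. Cache (LRU->MRU): [45]
  2. access 45: HIT. Cache (LRU->MRU): [45]
  3. access 90: MISS. Cache (LRU->MRU): [45 90]
  4. access 97: MISS, evict 45. Cache (LRU->MRU): [90 97]
  5. access 45: MISS, evict 90. Cache (LRU->MRU): [97 45]
  6. access 63: MISS, evict 97. Cache (LRU->MRU): [45 63]
  7. access 90: MISS, evict 45. Cache (LRU->MRU): [63 90]
  8. access 63: HIT. Cache (LRU->MRU): [90 63]
  9. access 63: HIT. Cache (LRU->MRU): [90 63]
  10. access 63: HIT. Cache (LRU->MRU): [90 63]
  11. access 97: MISS, evict 90. Cache (LRU->MRU): [63 97]
  12. access 90: MISS, evict 63. Cache (LRU->MRU): [97 90]
  13. access 44: MISS, evict 97. Cache (LRU->MRU): [90 44]
  14. access 63: MISS, evict 90. Cache (LRU->MRU): [44 63]
  15. access 44: HIT. Cache (LRU->MRU): [63 44]
  16. access 45: MISS, evict 63. Cache (LRU->MRU): [44 45]
Total: 5 hits, 11 misses, 9 evictions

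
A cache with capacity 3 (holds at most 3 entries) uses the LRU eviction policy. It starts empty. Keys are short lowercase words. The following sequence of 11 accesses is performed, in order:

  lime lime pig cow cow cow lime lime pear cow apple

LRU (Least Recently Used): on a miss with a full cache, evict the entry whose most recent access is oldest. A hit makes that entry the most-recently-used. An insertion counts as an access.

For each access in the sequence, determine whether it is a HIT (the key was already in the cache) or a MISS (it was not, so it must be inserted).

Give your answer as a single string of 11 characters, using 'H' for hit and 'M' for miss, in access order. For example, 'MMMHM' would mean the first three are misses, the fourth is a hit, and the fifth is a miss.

Answer: MHMMHHHHMHM

Derivation:
LRU simulation (capacity=3):
  1. access lime: MISS. Cache (LRU->MRU): [lime]
  2. access lime: HIT. Cache (LRU->MRU): [lime]
  3. access pig: MISS. Cache (LRU->MRU): [lime pig]
  4. access cow: MISS. Cache (LRU->MRU): [lime pig cow]
  5. access cow: HIT. Cache (LRU->MRU): [lime pig cow]
  6. access cow: HIT. Cache (LRU->MRU): [lime pig cow]
  7. access lime: HIT. Cache (LRU->MRU): [pig cow lime]
  8. access lime: HIT. Cache (LRU->MRU): [pig cow lime]
  9. access pear: MISS, evict pig. Cache (LRU->MRU): [cow lime pear]
  10. access cow: HIT. Cache (LRU->MRU): [lime pear cow]
  11. access apple: MISS, evict lime. Cache (LRU->MRU): [pear cow apple]
Total: 6 hits, 5 misses, 2 evictions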